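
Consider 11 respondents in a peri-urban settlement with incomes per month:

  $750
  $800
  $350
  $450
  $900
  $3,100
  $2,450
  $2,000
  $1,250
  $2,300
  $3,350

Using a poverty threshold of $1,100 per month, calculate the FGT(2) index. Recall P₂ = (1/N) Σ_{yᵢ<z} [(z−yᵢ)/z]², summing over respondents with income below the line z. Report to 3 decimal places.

Below z: $350, $450, $750, $800, $900 (q = 5 of N = 11).
Gap ratios (z−y)/z: (1100−350)/1100 = 0.6818; (1100−450)/1100 = 0.5909; (1100−750)/1100 = 0.3182; (1100−800)/1100 = 0.2727; (1100−900)/1100 = 0.1818.
Squared: 0.4649; 0.3492; 0.1012; 0.0744; 0.0331.
Sum = 1.022727; P₂ = 1.022727 / 11 = 0.093.

0.093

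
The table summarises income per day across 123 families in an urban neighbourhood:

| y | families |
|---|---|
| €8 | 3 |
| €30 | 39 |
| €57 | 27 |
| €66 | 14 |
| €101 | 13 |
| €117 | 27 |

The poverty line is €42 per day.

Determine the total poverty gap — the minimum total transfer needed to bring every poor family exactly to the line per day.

Below the line: 3×€8, 39×€30 (q = 42 of N = 123).
Individual gaps: 3×(42−8) = 102; 39×(42−30) = 468.
Aggregate gap = €570.

€570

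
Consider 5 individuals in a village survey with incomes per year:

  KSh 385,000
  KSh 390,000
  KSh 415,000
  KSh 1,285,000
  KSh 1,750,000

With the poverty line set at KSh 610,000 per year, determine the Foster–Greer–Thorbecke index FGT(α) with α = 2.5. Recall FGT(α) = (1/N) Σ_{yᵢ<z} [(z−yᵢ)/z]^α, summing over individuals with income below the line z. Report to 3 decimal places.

0.044

Poor units: KSh 385,000, KSh 390,000, KSh 415,000 (q = 3 of N = 5).
Normalized shortfalls: (610000−385000)/610000 = 0.3689; (610000−390000)/610000 = 0.3607; (610000−415000)/610000 = 0.3197.
Raised to α = 2.5: 0.08263; 0.07811; 0.05778.
Sum = 0.218521; FGT(2.5) = 0.218521 / 5 = 0.044.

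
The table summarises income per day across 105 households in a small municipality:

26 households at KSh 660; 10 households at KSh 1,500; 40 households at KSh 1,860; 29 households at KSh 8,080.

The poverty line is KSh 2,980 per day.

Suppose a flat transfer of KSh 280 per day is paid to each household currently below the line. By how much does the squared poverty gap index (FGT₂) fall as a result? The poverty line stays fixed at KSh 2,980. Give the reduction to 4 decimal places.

0.0656

Before: below the line — 26×KSh 660, 10×KSh 1,500, 40×KSh 1,860; squared poverty gap index (FGT₂) = 0.227384.
After the KSh 280 transfer: below the line — 26×KSh 940, 10×KSh 1,780, 40×KSh 2,140; squared poverty gap index (FGT₂) = 0.161753.
Reduction = 0.227384 − 0.161753 = 0.0656.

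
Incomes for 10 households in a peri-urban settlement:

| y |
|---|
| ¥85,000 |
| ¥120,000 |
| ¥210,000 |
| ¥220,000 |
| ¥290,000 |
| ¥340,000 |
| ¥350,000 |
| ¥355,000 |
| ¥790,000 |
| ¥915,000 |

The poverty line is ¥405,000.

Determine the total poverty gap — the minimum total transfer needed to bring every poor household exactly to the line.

¥1,270,000

Below z: ¥85,000, ¥120,000, ¥210,000, ¥220,000, ¥290,000, ¥340,000, ¥350,000, ¥355,000 (q = 8 of N = 10).
Individual gaps: 405000−85000 = 320000; 405000−120000 = 285000; 405000−210000 = 195000; 405000−220000 = 185000; 405000−290000 = 115000; 405000−340000 = 65000; 405000−350000 = 55000; 405000−355000 = 50000.
Aggregate gap = ¥1,270,000.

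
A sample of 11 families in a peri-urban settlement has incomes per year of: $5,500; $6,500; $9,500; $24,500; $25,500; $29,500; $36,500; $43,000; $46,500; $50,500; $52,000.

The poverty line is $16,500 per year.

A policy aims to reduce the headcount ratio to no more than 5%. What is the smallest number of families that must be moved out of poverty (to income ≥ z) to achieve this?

Currently q = 3 of N = 11 are below the line (H = 0.273).
A headcount ratio of at most 5% allows at most ⌊0.05 × 11⌋ = 0 poor families.
So at least 3 − 0 = 3 must be lifted.

3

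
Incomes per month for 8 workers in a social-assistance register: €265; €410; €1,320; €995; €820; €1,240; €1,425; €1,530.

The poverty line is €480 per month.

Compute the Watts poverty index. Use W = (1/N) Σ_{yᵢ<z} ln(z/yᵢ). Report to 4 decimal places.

0.0940

Incomes under z: €265, €410 (q = 2 of N = 8).
Log gaps: ln(480/265) = 0.5941; ln(480/410) = 0.1576.
W = 0.751685 / 8 = 0.0940.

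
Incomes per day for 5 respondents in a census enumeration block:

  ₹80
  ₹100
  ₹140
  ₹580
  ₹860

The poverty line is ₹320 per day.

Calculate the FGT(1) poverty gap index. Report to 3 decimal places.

Below the line: ₹80, ₹100, ₹140 (q = 3 of N = 5).
Shortfall ratios: (320−80)/320 = 0.7500; (320−100)/320 = 0.6875; (320−140)/320 = 0.5625.
Sum of shortfalls = 2.000000; P₁ averages over all N: 2.000000 / 5 = 0.400.

0.400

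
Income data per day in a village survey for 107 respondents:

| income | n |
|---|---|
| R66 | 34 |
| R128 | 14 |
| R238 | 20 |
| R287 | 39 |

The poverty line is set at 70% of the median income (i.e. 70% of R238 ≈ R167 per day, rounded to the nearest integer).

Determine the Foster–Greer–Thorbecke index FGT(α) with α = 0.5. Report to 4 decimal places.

Incomes under z: 34×R66, 14×R128 (q = 48 of N = 107).
Normalized shortfalls: (167−66)/167 = 0.6048 (×34); (167−128)/167 = 0.2335 (×14).
Raised to α = 0.5: 0.77768 (×34); 0.48325 (×14).
Sum = 33.206747; FGT(0.5) = 33.206747 / 107 = 0.3103.

0.3103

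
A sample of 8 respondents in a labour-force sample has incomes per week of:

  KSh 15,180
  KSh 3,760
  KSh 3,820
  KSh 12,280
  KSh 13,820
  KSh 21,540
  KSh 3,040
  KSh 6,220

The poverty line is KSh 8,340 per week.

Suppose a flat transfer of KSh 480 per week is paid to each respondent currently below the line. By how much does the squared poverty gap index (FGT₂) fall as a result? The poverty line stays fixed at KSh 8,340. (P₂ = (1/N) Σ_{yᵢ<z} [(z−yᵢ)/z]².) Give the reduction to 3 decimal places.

0.027

Before: below the line — KSh 3,040, KSh 3,760, KSh 3,820, KSh 6,220; squared poverty gap index (FGT₂) = 0.13297.
After the KSh 480 transfer: below the line — KSh 3,520, KSh 4,240, KSh 4,300, KSh 6,700; squared poverty gap index (FGT₂) = 0.10613.
Reduction = 0.13297 − 0.10613 = 0.027.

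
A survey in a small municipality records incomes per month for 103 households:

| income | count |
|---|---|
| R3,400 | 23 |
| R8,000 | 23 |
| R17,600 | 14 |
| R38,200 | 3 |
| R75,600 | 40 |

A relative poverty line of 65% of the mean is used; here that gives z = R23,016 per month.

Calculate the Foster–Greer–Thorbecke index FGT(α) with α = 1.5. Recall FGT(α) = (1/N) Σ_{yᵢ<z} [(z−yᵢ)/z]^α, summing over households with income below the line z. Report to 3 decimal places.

Below z: 23×R3,400, 23×R8,000, 14×R17,600 (q = 60 of N = 103).
Relative gaps: (23016−3400)/23016 = 0.8523 (×23); (23016−8000)/23016 = 0.6524 (×23); (23016−17600)/23016 = 0.2353 (×14).
Raised to α = 1.5: 0.78681 (×23); 0.52697 (×23); 0.11415 (×14).
Sum = 31.815093; FGT(1.5) = 31.815093 / 103 = 0.309.

0.309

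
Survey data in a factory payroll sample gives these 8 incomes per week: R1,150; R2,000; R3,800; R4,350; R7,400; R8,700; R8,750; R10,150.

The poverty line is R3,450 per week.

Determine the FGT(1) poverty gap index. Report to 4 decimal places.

0.1359

Below z: R1,150, R2,000 (q = 2 of N = 8).
Shortfall ratios: (3450−1150)/3450 = 0.6667; (3450−2000)/3450 = 0.4203.
Sum of shortfalls = 1.086957; P₁ averages over all N: 1.086957 / 8 = 0.1359.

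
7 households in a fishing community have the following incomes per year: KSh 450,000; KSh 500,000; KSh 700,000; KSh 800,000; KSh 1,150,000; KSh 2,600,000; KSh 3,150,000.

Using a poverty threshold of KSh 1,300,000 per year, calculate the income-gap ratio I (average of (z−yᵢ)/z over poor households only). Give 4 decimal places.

0.4462

Below the line: KSh 450,000, KSh 500,000, KSh 700,000, KSh 800,000, KSh 1,150,000 (q = 5 of N = 7).
Relative gaps: 0.6538, 0.6154, 0.4615, 0.3846, 0.1154; sum = 2.230769.
The income-gap ratio divides by q (the poor only): 2.230769 / 5 = 0.4462.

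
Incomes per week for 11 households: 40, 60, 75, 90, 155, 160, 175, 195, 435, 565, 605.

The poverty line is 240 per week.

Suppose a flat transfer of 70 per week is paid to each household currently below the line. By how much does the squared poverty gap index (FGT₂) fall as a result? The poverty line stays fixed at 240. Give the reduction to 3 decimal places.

Before: below the line — 40, 60, 75, 90, 155, 160, 175, 195; squared poverty gap index (FGT₂) = 0.22412.
After the 70 transfer: below the line — 110, 130, 145, 160, 225, 230; squared poverty gap index (FGT₂) = 0.07063.
Reduction = 0.22412 − 0.07063 = 0.153.

0.153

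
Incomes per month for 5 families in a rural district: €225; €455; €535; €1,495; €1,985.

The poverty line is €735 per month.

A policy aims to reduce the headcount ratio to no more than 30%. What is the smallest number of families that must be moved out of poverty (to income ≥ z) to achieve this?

2

Currently q = 3 of N = 5 are below the line (H = 0.600).
A headcount ratio of at most 30% allows at most ⌊0.30 × 5⌋ = 1 poor families.
So at least 3 − 1 = 2 must be lifted.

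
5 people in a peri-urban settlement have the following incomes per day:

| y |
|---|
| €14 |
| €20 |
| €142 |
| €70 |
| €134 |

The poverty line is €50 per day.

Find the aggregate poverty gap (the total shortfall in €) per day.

Incomes under z: €14, €20 (q = 2 of N = 5).
Individual gaps: 50−14 = 36; 50−20 = 30.
Aggregate gap = €66.

€66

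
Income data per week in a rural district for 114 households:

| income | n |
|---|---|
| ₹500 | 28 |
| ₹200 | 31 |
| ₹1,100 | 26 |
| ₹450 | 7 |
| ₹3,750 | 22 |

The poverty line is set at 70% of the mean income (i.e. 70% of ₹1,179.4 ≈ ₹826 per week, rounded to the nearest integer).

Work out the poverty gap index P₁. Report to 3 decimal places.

0.331

Below the line: 31×₹200, 7×₹450, 28×₹500 (q = 66 of N = 114).
Relative gaps: (826−200)/826 = 0.7579 (×31); (826−450)/826 = 0.4552 (×7); (826−500)/826 = 0.3947 (×28).
Sum of shortfalls = 37.731235; P₁ averages over all N: 37.731235 / 114 = 0.331.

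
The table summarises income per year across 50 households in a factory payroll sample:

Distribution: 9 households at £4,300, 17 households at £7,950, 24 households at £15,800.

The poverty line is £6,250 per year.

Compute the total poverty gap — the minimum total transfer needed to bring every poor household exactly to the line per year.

£17,550

Incomes under z: 9×£4,300 (q = 9 of N = 50).
Individual gaps: 9×(6250−4300) = 17550.
Aggregate gap = £17,550.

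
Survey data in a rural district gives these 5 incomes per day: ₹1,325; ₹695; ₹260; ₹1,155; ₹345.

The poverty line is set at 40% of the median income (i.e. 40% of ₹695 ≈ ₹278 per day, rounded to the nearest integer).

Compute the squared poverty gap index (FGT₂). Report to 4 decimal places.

0.0008

Below z: ₹260 (q = 1 of N = 5).
Relative gaps: (278−260)/278 = 0.0647.
Squared: 0.0042.
Sum = 0.004192; P₂ = 0.004192 / 5 = 0.0008.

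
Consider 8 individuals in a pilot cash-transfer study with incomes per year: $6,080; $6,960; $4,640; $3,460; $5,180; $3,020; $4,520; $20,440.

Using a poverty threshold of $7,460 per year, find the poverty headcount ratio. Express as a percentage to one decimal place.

7 of the 8 individuals have income below $7,460.
H = 7/8 = 87.5%.

87.5%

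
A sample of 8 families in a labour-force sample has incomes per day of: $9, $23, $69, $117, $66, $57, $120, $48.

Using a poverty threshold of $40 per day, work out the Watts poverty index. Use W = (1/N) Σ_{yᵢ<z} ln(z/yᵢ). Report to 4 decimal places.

0.2556

Poor units: $9, $23 (q = 2 of N = 8).
Log shortfalls: ln(40/9) = 1.4917; ln(40/23) = 0.5534.
W = 2.045040 / 8 = 0.2556.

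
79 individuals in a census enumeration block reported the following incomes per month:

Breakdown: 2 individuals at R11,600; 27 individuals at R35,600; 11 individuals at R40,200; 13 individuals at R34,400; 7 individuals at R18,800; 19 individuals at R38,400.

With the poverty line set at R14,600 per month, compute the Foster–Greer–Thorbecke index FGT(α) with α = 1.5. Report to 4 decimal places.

0.0024

Below z: 2×R11,600 (q = 2 of N = 79).
Normalized shortfalls: (14600−11600)/14600 = 0.2055 (×2).
Raised to α = 1.5: 0.09314 (×2).
Sum = 0.186287; FGT(1.5) = 0.186287 / 79 = 0.0024.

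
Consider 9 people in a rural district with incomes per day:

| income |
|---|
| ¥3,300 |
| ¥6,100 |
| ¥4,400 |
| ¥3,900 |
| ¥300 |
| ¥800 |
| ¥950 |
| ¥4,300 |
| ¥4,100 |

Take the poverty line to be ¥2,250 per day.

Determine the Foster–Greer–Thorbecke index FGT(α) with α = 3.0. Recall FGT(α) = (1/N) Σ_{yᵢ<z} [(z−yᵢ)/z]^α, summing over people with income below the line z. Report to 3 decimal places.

Below the line: ¥300, ¥800, ¥950 (q = 3 of N = 9).
Gap ratios (z−y)/z: (2250−300)/2250 = 0.8667; (2250−800)/2250 = 0.6444; (2250−950)/2250 = 0.5778.
Raised to α = 3.0: 0.65096; 0.26764; 0.19288.
Sum = 1.111484; FGT(3.0) = 1.111484 / 9 = 0.123.

0.123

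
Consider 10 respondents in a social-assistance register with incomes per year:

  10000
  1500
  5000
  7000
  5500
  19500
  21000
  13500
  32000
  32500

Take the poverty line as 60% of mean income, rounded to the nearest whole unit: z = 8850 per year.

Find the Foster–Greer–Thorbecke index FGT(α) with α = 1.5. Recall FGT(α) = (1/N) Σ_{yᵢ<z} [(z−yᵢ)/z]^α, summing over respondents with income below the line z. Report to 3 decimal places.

Poor units: 1500, 5000, 5500, 7000 (q = 4 of N = 10).
Shortfall ratios: (8850−1500)/8850 = 0.8305; (8850−5000)/8850 = 0.4350; (8850−5500)/8850 = 0.3785; (8850−7000)/8850 = 0.2090.
Raised to α = 1.5: 0.75686; 0.28693; 0.23289; 0.09557.
Sum = 1.372257; FGT(1.5) = 1.372257 / 10 = 0.137.

0.137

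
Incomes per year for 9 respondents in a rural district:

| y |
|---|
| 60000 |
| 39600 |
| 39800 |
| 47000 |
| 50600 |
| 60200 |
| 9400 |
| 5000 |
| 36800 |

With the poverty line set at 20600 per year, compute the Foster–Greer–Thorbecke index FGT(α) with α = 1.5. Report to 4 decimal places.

0.1178

Below the line: 5000, 9400 (q = 2 of N = 9).
Gap ratios (z−y)/z: (20600−5000)/20600 = 0.7573; (20600−9400)/20600 = 0.5437.
Raised to α = 1.5: 0.65900; 0.40089.
Sum = 1.059892; FGT(1.5) = 1.059892 / 9 = 0.1178.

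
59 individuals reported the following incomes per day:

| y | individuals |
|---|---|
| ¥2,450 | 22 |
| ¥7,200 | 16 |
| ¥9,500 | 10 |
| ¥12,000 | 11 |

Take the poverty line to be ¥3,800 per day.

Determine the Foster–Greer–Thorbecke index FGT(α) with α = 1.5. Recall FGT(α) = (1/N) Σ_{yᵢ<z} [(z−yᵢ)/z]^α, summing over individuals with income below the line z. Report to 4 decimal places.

0.0790

Below z: 22×¥2,450 (q = 22 of N = 59).
Shortfall ratios: (3800−2450)/3800 = 0.3553 (×22).
Raised to α = 1.5: 0.21175 (×22).
Sum = 4.658520; FGT(1.5) = 4.658520 / 59 = 0.0790.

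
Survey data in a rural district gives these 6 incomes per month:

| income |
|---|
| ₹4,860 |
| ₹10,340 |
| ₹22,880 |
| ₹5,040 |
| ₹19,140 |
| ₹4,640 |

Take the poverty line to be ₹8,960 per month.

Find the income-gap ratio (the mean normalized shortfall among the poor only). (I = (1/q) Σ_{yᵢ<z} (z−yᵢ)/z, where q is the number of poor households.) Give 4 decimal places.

0.4591

Below z: ₹4,640, ₹4,860, ₹5,040 (q = 3 of N = 6).
Relative gaps: 0.4821, 0.4576, 0.4375; sum = 1.377232.
I averages over the q = 3 poor units only: 1.377232 / 3 = 0.4591.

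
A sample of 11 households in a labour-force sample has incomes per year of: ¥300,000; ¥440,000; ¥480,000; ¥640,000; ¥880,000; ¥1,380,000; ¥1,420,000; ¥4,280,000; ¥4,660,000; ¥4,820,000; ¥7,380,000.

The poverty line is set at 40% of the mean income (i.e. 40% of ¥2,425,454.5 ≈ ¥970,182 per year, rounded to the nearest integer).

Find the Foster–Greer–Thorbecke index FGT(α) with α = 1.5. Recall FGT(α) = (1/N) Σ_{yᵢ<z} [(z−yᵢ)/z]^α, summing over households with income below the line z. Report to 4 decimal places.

Below z: ¥300,000, ¥440,000, ¥480,000, ¥640,000, ¥880,000 (q = 5 of N = 11).
Shortfall ratios: (970182−300000)/970182 = 0.6908; (970182−440000)/970182 = 0.5465; (970182−480000)/970182 = 0.5052; (970182−640000)/970182 = 0.3403; (970182−880000)/970182 = 0.0930.
Raised to α = 1.5: 0.57413; 0.40398; 0.35913; 0.19854; 0.02834.
Sum = 1.564122; FGT(1.5) = 1.564122 / 11 = 0.1422.

0.1422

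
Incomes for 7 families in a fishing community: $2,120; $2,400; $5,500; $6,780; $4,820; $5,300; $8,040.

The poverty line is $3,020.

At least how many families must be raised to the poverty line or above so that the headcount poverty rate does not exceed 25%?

2 of the 7 families are poor, so H = 2/7 = 0.286.
A headcount ratio of at most 25% allows at most ⌊0.25 × 7⌋ = 1 poor families.
So at least 2 − 1 = 1 must be lifted.

1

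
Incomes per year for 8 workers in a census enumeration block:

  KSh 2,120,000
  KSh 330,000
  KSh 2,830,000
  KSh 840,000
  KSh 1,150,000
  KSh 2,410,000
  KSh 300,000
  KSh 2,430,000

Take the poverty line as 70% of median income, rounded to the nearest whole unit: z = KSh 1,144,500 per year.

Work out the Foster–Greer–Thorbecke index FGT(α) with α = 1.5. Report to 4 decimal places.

Incomes under z: KSh 300,000, KSh 330,000, KSh 840,000 (q = 3 of N = 8).
Relative gaps: (1144500−300000)/1144500 = 0.7379; (1144500−330000)/1144500 = 0.7117; (1144500−840000)/1144500 = 0.2661.
Raised to α = 1.5: 0.63383; 0.60036; 0.13723.
Sum = 1.371429; FGT(1.5) = 1.371429 / 8 = 0.1714.

0.1714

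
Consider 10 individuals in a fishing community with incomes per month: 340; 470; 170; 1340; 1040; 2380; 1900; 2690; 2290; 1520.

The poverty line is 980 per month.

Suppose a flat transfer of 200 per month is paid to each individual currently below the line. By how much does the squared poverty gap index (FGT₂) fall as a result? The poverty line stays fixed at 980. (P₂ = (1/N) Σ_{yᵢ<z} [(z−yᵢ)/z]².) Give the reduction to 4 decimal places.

Before: below the line — 170, 340, 470; squared poverty gap index (FGT₂) = 0.138047.
After the 200 transfer: below the line — 370, 540, 670; squared poverty gap index (FGT₂) = 0.068909.
Reduction = 0.138047 − 0.068909 = 0.0691.

0.0691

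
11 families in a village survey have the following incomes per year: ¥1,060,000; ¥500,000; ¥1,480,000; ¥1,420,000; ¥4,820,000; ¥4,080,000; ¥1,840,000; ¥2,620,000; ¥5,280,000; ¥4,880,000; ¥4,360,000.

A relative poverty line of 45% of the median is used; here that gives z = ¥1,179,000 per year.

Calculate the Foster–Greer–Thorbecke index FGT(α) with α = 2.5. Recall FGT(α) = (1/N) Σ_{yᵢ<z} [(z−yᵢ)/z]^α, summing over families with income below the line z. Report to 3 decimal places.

Poor units: ¥500,000, ¥1,060,000 (q = 2 of N = 11).
Gap ratios (z−y)/z: (1179000−500000)/1179000 = 0.5759; (1179000−1060000)/1179000 = 0.1009.
Raised to α = 2.5: 0.25170; 0.00324.
Sum = 0.254940; FGT(2.5) = 0.254940 / 11 = 0.023.

0.023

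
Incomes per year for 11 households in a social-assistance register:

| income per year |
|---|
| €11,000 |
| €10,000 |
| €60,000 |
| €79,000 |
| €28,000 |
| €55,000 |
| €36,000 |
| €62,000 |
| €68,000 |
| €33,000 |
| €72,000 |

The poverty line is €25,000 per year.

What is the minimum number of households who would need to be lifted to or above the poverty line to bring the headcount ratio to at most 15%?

1

Currently q = 2 of N = 11 are below the line (H = 0.182).
A headcount ratio of at most 15% allows at most ⌊0.15 × 11⌋ = 1 poor households.
So at least 2 − 1 = 1 must be lifted.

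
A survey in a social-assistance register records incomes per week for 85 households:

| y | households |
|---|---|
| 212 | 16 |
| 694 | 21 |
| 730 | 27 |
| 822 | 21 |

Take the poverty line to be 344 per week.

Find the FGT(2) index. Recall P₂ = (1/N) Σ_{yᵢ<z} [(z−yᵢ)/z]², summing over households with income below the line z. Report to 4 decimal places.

Below z: 16×212 (q = 16 of N = 85).
Relative gaps: (344−212)/344 = 0.3837 (×16).
Squared: 0.1472 (×16).
Sum = 2.355868; P₂ = 2.355868 / 85 = 0.0277.

0.0277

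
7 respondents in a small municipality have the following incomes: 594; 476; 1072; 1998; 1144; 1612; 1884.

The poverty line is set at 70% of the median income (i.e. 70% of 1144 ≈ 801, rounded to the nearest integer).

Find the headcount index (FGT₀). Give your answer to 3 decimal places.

0.286

2 of the 7 respondents have income below 801.
H = 2/7 = 0.286.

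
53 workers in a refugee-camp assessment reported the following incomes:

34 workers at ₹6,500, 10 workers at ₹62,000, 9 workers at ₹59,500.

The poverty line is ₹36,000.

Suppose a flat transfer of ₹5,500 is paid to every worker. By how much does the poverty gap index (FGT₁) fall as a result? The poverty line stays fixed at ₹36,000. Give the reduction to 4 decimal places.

0.0980

Before: below the line — 34×₹6,500; poverty gap index (FGT₁) = 0.525681.
After the ₹5,500 transfer: below the line — 34×₹12,000; poverty gap index (FGT₁) = 0.427673.
Reduction = 0.525681 − 0.427673 = 0.0980.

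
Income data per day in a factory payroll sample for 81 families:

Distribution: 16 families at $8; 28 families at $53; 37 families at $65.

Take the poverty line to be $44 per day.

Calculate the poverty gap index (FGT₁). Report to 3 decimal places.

Incomes under z: 16×$8 (q = 16 of N = 81).
Normalized shortfalls: (44−8)/44 = 0.8182 (×16).
Σ = 13.090909. Dividing by the full population N = 81 gives P₁ = 0.162.

0.162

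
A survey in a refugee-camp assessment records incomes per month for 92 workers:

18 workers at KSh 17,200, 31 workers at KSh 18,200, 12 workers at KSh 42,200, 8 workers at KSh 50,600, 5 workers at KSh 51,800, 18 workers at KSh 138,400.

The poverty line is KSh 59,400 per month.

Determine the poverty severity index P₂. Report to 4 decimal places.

Below z: 18×KSh 17,200, 31×KSh 18,200, 12×KSh 42,200, 8×KSh 50,600, 5×KSh 51,800 (q = 74 of N = 92).
Normalized shortfalls: (59400−17200)/59400 = 0.7104 (×18); (59400−18200)/59400 = 0.6936 (×31); (59400−42200)/59400 = 0.2896 (×12); (59400−50600)/59400 = 0.1481 (×8); (59400−51800)/59400 = 0.1279 (×5).
Squared: 0.5047 (×18); 0.4811 (×31); 0.0838 (×12); 0.0219 (×8); 0.0164 (×5).
Sum = 25.262207; P₂ = 25.262207 / 92 = 0.2746.

0.2746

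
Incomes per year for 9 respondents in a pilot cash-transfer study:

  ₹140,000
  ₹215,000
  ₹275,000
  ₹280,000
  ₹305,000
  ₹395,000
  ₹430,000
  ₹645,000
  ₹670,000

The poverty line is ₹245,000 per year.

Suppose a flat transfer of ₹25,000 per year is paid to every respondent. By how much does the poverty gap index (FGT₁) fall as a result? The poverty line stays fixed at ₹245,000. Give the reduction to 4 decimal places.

0.0227

Before: below the line — ₹140,000, ₹215,000; poverty gap index (FGT₁) = 0.061224.
After the ₹25,000 transfer: below the line — ₹165,000, ₹240,000; poverty gap index (FGT₁) = 0.038549.
Reduction = 0.061224 − 0.038549 = 0.0227.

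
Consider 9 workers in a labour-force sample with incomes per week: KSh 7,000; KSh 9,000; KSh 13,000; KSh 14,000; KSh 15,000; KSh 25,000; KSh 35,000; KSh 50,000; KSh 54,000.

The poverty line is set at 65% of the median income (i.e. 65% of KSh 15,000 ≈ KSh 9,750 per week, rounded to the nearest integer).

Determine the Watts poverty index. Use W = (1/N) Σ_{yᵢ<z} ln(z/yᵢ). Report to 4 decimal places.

0.0457

Below z: KSh 7,000, KSh 9,000 (q = 2 of N = 9).
ln(z/y) terms: ln(9750/7000) = 0.3314; ln(9750/9000) = 0.0800.
W = 0.411400 / 9 = 0.0457.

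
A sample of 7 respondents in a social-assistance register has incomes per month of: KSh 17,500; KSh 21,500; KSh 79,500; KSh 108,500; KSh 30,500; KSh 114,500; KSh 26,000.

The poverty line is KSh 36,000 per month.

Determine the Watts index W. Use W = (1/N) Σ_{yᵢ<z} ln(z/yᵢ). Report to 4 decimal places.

0.2469

Poor units: KSh 17,500, KSh 21,500, KSh 26,000, KSh 30,500 (q = 4 of N = 7).
ln(z/y) terms: ln(36000/17500) = 0.7213; ln(36000/21500) = 0.5155; ln(36000/26000) = 0.3254; ln(36000/30500) = 0.1658.
W = 1.727999 / 7 = 0.2469.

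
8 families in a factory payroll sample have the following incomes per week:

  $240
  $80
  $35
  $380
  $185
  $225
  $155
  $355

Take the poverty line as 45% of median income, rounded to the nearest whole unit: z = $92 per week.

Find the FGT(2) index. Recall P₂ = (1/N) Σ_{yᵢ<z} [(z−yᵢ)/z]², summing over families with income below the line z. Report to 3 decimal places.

Incomes under z: $35, $80 (q = 2 of N = 8).
Gap ratios (z−y)/z: (92−35)/92 = 0.6196; (92−80)/92 = 0.1304.
Squared: 0.3839; 0.0170.
Sum = 0.400874; P₂ = 0.400874 / 8 = 0.050.

0.050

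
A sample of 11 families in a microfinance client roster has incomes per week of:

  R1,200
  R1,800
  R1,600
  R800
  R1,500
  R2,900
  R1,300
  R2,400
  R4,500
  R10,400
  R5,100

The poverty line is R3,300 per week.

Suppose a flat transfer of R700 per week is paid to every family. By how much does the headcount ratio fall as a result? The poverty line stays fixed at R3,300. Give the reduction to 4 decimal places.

Before: below the line — R800, R1,200, R1,300, R1,500, R1,600, R1,800, R2,400, R2,900; headcount ratio = 0.727273.
After the R700 transfer: below the line — R1,500, R1,900, R2,000, R2,200, R2,300, R2,500, R3,100; headcount ratio = 0.636364.
Reduction = 0.727273 − 0.636364 = 0.0909.

0.0909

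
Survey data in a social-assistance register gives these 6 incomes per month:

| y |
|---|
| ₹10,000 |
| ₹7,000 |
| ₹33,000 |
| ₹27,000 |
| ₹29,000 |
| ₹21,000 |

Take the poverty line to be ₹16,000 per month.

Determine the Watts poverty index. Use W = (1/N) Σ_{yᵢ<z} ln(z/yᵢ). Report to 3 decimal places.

0.216

Below z: ₹7,000, ₹10,000 (q = 2 of N = 6).
Log gaps: ln(16000/7000) = 0.8267; ln(16000/10000) = 0.4700.
W = 1.296682 / 6 = 0.216.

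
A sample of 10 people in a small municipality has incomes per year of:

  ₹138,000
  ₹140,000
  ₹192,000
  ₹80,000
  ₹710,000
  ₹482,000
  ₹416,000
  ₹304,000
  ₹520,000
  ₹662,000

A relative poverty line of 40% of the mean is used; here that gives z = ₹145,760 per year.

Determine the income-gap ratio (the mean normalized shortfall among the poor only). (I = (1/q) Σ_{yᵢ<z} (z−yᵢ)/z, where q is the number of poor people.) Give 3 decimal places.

Below the line: ₹80,000, ₹138,000, ₹140,000 (q = 3 of N = 10).
Relative gaps: 0.4512, 0.0532, 0.0395; sum = 0.543908.
The income-gap ratio divides by q (the poor only): 0.543908 / 3 = 0.181.

0.181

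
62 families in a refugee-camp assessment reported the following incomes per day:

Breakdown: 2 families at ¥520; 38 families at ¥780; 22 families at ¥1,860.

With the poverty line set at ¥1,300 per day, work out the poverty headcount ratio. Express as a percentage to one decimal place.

40 of the 62 families have income below ¥1,300.
H = 40/62 = 64.5%.

64.5%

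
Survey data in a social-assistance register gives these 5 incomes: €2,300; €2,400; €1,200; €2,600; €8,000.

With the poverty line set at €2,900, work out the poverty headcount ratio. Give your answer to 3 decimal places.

0.800

4 of the 5 respondents have income below €2,900.
H = 4/5 = 0.800.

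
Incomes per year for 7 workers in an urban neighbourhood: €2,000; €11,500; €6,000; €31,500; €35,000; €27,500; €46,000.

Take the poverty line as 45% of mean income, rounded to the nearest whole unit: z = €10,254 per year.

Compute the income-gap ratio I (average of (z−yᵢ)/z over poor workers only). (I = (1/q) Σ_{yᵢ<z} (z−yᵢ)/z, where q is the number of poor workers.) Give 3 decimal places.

Below z: €2,000, €6,000 (q = 2 of N = 7).
Relative gaps: 0.8050, 0.4149; sum = 1.219817.
The income-gap ratio divides by q (the poor only): 1.219817 / 2 = 0.610.

0.610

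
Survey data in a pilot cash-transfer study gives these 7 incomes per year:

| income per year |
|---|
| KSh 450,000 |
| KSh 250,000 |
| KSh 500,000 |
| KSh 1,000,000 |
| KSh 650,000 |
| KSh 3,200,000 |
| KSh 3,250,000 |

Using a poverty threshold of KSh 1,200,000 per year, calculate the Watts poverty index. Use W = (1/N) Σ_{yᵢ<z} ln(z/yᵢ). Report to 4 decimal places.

0.6029

Below z: KSh 250,000, KSh 450,000, KSh 500,000, KSh 650,000, KSh 1,000,000 (q = 5 of N = 7).
Log shortfalls: ln(1200000/250000) = 1.5686; ln(1200000/450000) = 0.9808; ln(1200000/500000) = 0.8755; ln(1200000/650000) = 0.6131; ln(1200000/1000000) = 0.1823.
W = 4.220340 / 7 = 0.6029.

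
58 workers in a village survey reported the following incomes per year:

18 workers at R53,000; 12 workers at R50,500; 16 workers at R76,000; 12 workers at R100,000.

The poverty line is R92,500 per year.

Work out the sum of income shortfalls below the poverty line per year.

R1,479,000

Incomes under z: 12×R50,500, 18×R53,000, 16×R76,000 (q = 46 of N = 58).
Individual gaps: 12×(92500−50500) = 504000; 18×(92500−53000) = 711000; 16×(92500−76000) = 264000.
Aggregate gap = R1,479,000.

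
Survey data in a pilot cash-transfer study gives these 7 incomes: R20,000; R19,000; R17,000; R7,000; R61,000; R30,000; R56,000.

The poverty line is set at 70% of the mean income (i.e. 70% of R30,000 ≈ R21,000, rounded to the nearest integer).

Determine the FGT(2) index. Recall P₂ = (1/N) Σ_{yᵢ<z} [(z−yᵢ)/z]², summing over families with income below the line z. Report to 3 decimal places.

0.070

Incomes under z: R7,000, R17,000, R19,000, R20,000 (q = 4 of N = 7).
Normalized shortfalls: (21000−7000)/21000 = 0.6667; (21000−17000)/21000 = 0.1905; (21000−19000)/21000 = 0.0952; (21000−20000)/21000 = 0.0476.
Squared: 0.4444; 0.0363; 0.0091; 0.0023.
Sum = 0.492063; P₂ = 0.492063 / 7 = 0.070.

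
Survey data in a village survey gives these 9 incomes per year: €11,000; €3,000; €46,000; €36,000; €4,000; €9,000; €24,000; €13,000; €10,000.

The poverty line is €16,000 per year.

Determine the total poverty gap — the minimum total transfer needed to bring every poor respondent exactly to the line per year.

€46,000

Below the line: €3,000, €4,000, €9,000, €10,000, €11,000, €13,000 (q = 6 of N = 9).
Individual gaps: 16000−3000 = 13000; 16000−4000 = 12000; 16000−9000 = 7000; 16000−10000 = 6000; 16000−11000 = 5000; 16000−13000 = 3000.
Aggregate gap = €46,000.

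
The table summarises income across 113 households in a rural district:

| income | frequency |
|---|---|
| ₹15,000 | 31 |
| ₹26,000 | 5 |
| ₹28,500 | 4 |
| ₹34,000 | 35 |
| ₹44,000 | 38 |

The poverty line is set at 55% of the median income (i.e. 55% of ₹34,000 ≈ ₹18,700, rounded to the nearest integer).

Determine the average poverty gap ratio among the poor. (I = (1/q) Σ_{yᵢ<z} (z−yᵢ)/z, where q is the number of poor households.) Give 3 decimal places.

0.198

Incomes under z: 31×₹15,000 (q = 31 of N = 113).
Relative gaps: 0.1979 (×31); sum = 6.133690.
The income-gap ratio divides by q (the poor only): 6.133690 / 31 = 0.198.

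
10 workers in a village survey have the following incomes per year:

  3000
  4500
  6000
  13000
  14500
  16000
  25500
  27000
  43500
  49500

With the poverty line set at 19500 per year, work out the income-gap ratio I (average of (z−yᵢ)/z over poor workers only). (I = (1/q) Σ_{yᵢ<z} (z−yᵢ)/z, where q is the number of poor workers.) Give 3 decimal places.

Below z: 3000, 4500, 6000, 13000, 14500, 16000 (q = 6 of N = 10).
Shortfall ratios (z−y)/z: 0.8462, 0.7692, 0.6923, 0.3333, 0.2564, 0.1795; sum = 3.076923.
I averages over the q = 6 poor units only: 3.076923 / 6 = 0.513.

0.513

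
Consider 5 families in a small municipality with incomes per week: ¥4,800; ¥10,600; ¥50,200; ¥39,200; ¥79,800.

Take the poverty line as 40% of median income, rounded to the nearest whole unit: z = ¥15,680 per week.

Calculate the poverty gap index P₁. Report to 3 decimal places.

Below the line: ¥4,800, ¥10,600 (q = 2 of N = 5).
Gap ratios (z−y)/z: (15680−4800)/15680 = 0.6939; (15680−10600)/15680 = 0.3240.
Σ = 1.017857. Dividing by the full population N = 5 gives P₁ = 0.204.

0.204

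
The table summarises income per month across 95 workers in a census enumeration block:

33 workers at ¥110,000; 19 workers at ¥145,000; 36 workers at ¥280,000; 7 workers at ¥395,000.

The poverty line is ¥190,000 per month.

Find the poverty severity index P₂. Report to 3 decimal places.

Below the line: 33×¥110,000, 19×¥145,000 (q = 52 of N = 95).
Gap ratios (z−y)/z: (190000−110000)/190000 = 0.4211 (×33); (190000−145000)/190000 = 0.2368 (×19).
Squared: 0.1773 (×33); 0.0561 (×19).
Sum = 6.916205; P₂ = 6.916205 / 95 = 0.073.

0.073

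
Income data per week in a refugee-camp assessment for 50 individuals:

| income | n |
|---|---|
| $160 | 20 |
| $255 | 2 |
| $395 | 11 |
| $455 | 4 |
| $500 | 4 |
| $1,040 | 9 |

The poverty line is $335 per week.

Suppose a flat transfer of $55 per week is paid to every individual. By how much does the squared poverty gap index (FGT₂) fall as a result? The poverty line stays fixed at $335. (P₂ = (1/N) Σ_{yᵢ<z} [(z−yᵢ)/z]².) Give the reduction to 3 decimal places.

Before: below the line — 20×$160, 2×$255; squared poverty gap index (FGT₂) = 0.11144.
After the $55 transfer: below the line — 20×$215, 2×$310; squared poverty gap index (FGT₂) = 0.05155.
Reduction = 0.11144 − 0.05155 = 0.060.

0.060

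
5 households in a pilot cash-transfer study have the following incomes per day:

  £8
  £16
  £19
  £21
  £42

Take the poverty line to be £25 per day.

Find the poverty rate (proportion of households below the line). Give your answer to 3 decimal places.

0.800

4 of the 5 households have income below £25.
H = 4/5 = 0.800.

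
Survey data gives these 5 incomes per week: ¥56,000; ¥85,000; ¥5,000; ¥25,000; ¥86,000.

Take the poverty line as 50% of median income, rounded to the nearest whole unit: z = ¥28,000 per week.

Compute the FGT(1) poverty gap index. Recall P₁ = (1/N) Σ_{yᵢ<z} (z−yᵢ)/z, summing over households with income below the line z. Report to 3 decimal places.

Incomes under z: ¥5,000, ¥25,000 (q = 2 of N = 5).
Gap ratios (z−y)/z: (28000−5000)/28000 = 0.8214; (28000−25000)/28000 = 0.1071.
Σ = 0.928571. Dividing by the full population N = 5 gives P₁ = 0.186.

0.186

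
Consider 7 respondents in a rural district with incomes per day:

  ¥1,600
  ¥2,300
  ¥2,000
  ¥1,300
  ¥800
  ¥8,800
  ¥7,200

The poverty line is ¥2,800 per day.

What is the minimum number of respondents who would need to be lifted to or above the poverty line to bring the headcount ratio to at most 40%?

5 of the 7 respondents are poor, so H = 5/7 = 0.714.
A headcount ratio of at most 40% allows at most ⌊0.40 × 7⌋ = 2 poor respondents.
So at least 5 − 2 = 3 must be lifted.

3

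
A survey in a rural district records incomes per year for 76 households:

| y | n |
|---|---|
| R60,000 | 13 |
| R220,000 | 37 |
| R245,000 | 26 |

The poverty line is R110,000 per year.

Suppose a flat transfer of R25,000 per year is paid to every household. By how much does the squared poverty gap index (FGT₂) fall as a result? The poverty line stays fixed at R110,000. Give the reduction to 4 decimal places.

Before: below the line — 13×R60,000; squared poverty gap index (FGT₂) = 0.035341.
After the R25,000 transfer: below the line — 13×R85,000; squared poverty gap index (FGT₂) = 0.008835.
Reduction = 0.035341 − 0.008835 = 0.0265.

0.0265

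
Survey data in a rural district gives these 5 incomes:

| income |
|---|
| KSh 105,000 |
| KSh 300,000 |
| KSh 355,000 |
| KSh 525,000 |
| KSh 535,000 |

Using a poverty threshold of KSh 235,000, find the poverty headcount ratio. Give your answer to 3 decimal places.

1 of the 5 workers have income below KSh 235,000.
H = 1/5 = 0.200.

0.200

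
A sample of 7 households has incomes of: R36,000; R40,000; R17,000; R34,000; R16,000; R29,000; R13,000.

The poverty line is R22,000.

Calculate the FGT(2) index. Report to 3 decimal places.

Poor units: R13,000, R16,000, R17,000 (q = 3 of N = 7).
Normalized shortfalls: (22000−13000)/22000 = 0.4091; (22000−16000)/22000 = 0.2727; (22000−17000)/22000 = 0.2273.
Squared: 0.1674; 0.0744; 0.0517.
Sum = 0.293388; P₂ = 0.293388 / 7 = 0.042.

0.042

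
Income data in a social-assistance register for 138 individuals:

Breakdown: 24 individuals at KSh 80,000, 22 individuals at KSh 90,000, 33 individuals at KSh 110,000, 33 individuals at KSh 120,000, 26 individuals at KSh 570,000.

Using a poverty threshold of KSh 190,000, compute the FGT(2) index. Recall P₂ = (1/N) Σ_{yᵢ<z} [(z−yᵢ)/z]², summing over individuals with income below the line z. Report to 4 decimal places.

Incomes under z: 24×KSh 80,000, 22×KSh 90,000, 33×KSh 110,000, 33×KSh 120,000 (q = 112 of N = 138).
Shortfall ratios: (190000−80000)/190000 = 0.5789 (×24); (190000−90000)/190000 = 0.5263 (×22); (190000−110000)/190000 = 0.4211 (×33); (190000−120000)/190000 = 0.3684 (×33).
Squared: 0.3352 (×24); 0.2770 (×22); 0.1773 (×33); 0.1357 (×33).
Sum = 24.468144; P₂ = 24.468144 / 138 = 0.1773.

0.1773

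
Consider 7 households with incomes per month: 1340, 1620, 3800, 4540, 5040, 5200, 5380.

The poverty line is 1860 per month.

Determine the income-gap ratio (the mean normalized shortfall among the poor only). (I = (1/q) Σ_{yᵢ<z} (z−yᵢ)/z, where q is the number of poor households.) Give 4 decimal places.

0.2043

Below the line: 1340, 1620 (q = 2 of N = 7).
Shortfall ratios (z−y)/z: 0.2796, 0.1290; sum = 0.408602.
I averages over the q = 2 poor units only: 0.408602 / 2 = 0.2043.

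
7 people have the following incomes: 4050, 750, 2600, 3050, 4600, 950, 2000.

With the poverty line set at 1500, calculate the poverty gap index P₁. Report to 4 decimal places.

Poor units: 750, 950 (q = 2 of N = 7).
Gap ratios (z−y)/z: (1500−750)/1500 = 0.5000; (1500−950)/1500 = 0.3667.
Σ = 0.866667. Dividing by the full population N = 7 gives P₁ = 0.1238.

0.1238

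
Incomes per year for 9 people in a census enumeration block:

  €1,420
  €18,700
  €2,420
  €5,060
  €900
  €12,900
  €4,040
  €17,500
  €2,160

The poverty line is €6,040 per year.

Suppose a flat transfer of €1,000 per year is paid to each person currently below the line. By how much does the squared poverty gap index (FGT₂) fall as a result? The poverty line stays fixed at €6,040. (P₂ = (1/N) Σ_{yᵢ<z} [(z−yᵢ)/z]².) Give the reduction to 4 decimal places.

Before: below the line — €900, €1,420, €2,160, €2,420, €4,040, €5,060; squared poverty gap index (FGT₂) = 0.246344.
After the €1,000 transfer: below the line — €1,900, €2,420, €3,160, €3,420, €5,040; squared poverty gap index (FGT₂) = 0.141328.
Reduction = 0.246344 − 0.141328 = 0.1050.

0.1050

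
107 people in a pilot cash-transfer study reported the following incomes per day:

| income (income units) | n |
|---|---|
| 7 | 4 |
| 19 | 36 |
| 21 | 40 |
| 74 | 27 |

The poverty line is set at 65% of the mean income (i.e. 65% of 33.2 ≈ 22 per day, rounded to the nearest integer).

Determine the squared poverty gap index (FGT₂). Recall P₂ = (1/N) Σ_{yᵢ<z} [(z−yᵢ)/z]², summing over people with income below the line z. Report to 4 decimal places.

Poor units: 4×7, 36×19, 40×21 (q = 80 of N = 107).
Normalized shortfalls: (22−7)/22 = 0.6818 (×4); (22−19)/22 = 0.1364 (×36); (22−21)/22 = 0.0455 (×40).
Squared: 0.4649 (×4); 0.0186 (×36); 0.0021 (×40).
Sum = 2.611570; P₂ = 2.611570 / 107 = 0.0244.

0.0244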